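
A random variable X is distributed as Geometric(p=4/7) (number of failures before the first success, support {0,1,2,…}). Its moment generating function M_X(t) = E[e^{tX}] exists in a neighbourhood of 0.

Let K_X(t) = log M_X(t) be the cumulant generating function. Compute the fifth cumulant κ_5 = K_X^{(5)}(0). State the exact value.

κ_5 = D^5[K](0) = 7035/128

M_X(t) = 4/(7*(1 - 3*e^(t)/7))
K_X(t) = log M_X(t) = -log(1 - 3*e^(t)/7) - log(7) + 2*log(2)
D^5[K](t) = (-567*e^(4*t) - 14553*e^(3*t) - 33957*e^(2*t) - 7203*e^(t))/(243*e^(5*t) - 2835*e^(4*t) + 13230*e^(3*t) - 30870*e^(2*t) + 36015*e^(t) - 16807)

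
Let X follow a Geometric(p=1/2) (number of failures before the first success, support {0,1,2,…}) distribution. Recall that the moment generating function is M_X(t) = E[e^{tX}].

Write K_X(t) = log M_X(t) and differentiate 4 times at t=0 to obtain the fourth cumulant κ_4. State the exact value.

M_X(t) = 1/(2*(1 - e^(t)/2))
K_X(t) = log M_X(t) = -log(1 - e^(t)/2) - log(2)
K′(t) = -e^(t)/(e^(t) - 2)
K′′(t) = 2*e^(t)/(e^(2*t) - 4*e^(t) + 4)
K′′′(t) = (-2*e^(2*t) - 4*e^(t))/(e^(3*t) - 6*e^(2*t) + 12*e^(t) - 8)
K′′′′(t) = (2*e^(3*t) + 16*e^(2*t) + 8*e^(t))/(e^(4*t) - 8*e^(3*t) + 24*e^(2*t) - 32*e^(t) + 16)

κ_4 = K′′′′(0) = 26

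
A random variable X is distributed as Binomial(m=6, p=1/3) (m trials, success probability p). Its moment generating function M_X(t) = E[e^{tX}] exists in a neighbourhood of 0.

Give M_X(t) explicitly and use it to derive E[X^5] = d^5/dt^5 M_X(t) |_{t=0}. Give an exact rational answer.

M_X(t) = (e^(t)/3 + 2/3)^6
M^(5)(t) = 32*e^(6*t)/3 + 12500*e^(5*t)/243 + 20480*e^(4*t)/243 + 160*e^(3*t)/3 + 2560*e^(2*t)/243 + 64*e^(t)/243

E[X^5] = M^(5)(0) = 5684/27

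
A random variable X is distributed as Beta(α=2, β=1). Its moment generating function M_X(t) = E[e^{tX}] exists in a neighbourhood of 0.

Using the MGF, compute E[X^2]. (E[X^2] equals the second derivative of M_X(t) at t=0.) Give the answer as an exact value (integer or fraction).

M_X(t) = ₁F₁(2; 3; t)
M′(t) = 2*₁F₁(3; 4; t)/3
M′′(t) = ₁F₁(4; 5; t)/2

E[X^2] = M′′(0) = 1/2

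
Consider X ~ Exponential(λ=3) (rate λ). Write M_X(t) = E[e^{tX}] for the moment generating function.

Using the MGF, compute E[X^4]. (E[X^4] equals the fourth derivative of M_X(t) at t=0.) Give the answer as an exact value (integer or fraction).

E[X^4] = D^4[M](0) = 8/27

M_X(t) = 3/(3 - t)
D^4[M](t) = -72/(t^5 - 15*t^4 + 90*t^3 - 270*t^2 + 405*t - 243)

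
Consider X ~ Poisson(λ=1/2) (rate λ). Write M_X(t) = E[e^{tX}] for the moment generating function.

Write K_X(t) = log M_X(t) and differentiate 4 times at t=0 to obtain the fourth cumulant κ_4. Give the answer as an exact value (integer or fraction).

κ_4 = K′′′′(0) = 1/2

M_X(t) = e^(e^(t)/2 - 1/2)
K_X(t) = log M_X(t) = e^(t)/2 - 1/2
K′(t) = e^(t)/2
K′′(t) = e^(t)/2
K′′′(t) = e^(t)/2
K′′′′(t) = e^(t)/2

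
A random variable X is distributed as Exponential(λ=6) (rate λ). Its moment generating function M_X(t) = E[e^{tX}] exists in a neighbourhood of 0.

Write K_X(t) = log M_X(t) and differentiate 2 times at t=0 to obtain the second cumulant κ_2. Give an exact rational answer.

κ_2 = K′′(0) = 1/36

M_X(t) = 6/(6 - t)
K_X(t) = log M_X(t) = -log(6 - t) + log(6)
K′(t) = -1/(t - 6)
K′′(t) = 1/(t^2 - 12*t + 36)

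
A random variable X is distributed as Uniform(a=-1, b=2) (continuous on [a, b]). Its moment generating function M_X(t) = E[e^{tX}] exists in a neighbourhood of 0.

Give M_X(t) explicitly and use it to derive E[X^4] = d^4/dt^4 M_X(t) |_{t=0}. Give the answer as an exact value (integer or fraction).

E[X^4] = d^4M/dt^4 |_{t=0} = 11/5

M_X(t) = (e^(2*t) - e^(-t))/(3*t)
dM/dt = (2*t*e^(3*t) + t - e^(3*t) + 1)*e^(-t)/(3*t^2)
d^2M/dt^2 = (4*t^2*e^(3*t) - t^2 - 4*t*e^(3*t) - 2*t + 2*e^(3*t) - 2)*e^(-t)/(3*t^3)
d^3M/dt^3 = (8*t^3*e^(3*t) + t^3 - 12*t^2*e^(3*t) + 3*t^2 + 12*t*e^(3*t) + 6*t - 6*e^(3*t) + 6)*e^(-t)/(3*t^4)
d^4M/dt^4 = (16*t^4*e^(3*t) - t^4 - 32*t^3*e^(3*t) - 4*t^3 + 48*t^2*e^(3*t) - 12*t^2 - 48*t*e^(3*t) - 24*t + 24*e^(3*t) - 24)*e^(-t)/(3*t^5)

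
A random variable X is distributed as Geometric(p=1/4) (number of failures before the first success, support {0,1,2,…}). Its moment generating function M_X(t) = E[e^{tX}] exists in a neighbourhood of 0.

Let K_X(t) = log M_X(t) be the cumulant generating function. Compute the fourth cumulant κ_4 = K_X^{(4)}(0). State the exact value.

M_X(t) = 1/(4*(1 - 3*e^(t)/4))
K_X(t) = log M_X(t) = -log(1 - 3*e^(t)/4) - 2*log(2)
dK/dt = -3*e^(t)/(3*e^(t) - 4)
d^2K/dt^2 = 12*e^(t)/(9*e^(2*t) - 24*e^(t) + 16)
d^3K/dt^3 = (-36*e^(2*t) - 48*e^(t))/(27*e^(3*t) - 108*e^(2*t) + 144*e^(t) - 64)
d^4K/dt^4 = (108*e^(3*t) + 576*e^(2*t) + 192*e^(t))/(81*e^(4*t) - 432*e^(3*t) + 864*e^(2*t) - 768*e^(t) + 256)

κ_4 = d^4K/dt^4 |_{t=0} = 876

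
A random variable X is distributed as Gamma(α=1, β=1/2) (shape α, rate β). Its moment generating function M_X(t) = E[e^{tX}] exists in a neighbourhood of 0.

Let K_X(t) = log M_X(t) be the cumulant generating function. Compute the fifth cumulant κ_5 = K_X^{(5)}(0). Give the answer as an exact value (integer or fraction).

κ_5 = K^(5)(0) = 768

M_X(t) = 1/(2*(1/2 - t))
K_X(t) = log M_X(t) = -log(1/2 - t) - log(2)
K^(5)(t) = -768/(32*t^5 - 80*t^4 + 80*t^3 - 40*t^2 + 10*t - 1)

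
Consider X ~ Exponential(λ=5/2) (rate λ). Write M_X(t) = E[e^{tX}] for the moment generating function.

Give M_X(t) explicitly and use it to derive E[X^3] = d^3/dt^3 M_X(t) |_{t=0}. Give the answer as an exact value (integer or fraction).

E[X^3] = D^3[M](0) = 48/125

M_X(t) = 5/(2*(5/2 - t))
D^3[M](t) = 240/(16*t^4 - 160*t^3 + 600*t^2 - 1000*t + 625)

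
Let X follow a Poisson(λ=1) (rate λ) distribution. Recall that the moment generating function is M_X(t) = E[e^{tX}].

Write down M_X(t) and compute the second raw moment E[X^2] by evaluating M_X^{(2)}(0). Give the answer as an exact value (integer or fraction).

M_X(t) = e^(e^(t) - 1)
M′(t) = e^(-1)*e^(t)*e^(e^(t))
M′′(t) = (e^(2*t)*e^(e^(t)) + e^(t)*e^(e^(t)))*e^(-1)

E[X^2] = M′′(0) = 2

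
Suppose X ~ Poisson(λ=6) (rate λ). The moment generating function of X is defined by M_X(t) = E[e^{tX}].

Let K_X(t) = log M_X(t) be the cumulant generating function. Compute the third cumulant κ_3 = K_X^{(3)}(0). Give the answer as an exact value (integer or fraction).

κ_3 = d^3K/dt^3 |_{t=0} = 6

M_X(t) = e^(6*e^(t) - 6)
K_X(t) = log M_X(t) = 6*e^(t) - 6
dK/dt = 6*e^(t)
d^2K/dt^2 = 6*e^(t)
d^3K/dt^3 = 6*e^(t)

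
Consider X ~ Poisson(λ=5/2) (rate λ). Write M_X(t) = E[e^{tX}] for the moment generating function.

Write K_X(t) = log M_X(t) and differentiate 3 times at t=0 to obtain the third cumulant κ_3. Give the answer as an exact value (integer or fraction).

κ_3 = K^(3)(0) = 5/2

M_X(t) = e^(5*e^(t)/2 - 5/2)
K_X(t) = log M_X(t) = 5*e^(t)/2 - 5/2
K^(3)(t) = 5*e^(t)/2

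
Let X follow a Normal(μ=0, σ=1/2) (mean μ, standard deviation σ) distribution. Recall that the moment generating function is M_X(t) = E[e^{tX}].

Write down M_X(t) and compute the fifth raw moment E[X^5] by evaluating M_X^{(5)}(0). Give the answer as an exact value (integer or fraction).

M_X(t) = e^(t^2/8)
M′(t) = t*e^(t^2/8)/4
M′′(t) = t^2*e^(t^2/8)/16 + e^(t^2/8)/4
M′′′(t) = t^3*e^(t^2/8)/64 + 3*t*e^(t^2/8)/16
M′′′′(t) = t^4*e^(t^2/8)/256 + 3*t^2*e^(t^2/8)/32 + 3*e^(t^2/8)/16
M′′′′′(t) = t^5*e^(t^2/8)/1024 + 5*t^3*e^(t^2/8)/128 + 15*t*e^(t^2/8)/64

E[X^5] = M′′′′′(0) = 0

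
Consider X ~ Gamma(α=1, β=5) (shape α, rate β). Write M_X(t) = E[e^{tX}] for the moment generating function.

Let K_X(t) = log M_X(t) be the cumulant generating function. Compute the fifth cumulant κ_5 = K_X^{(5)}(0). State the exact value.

M_X(t) = 5/(5 - t)
K_X(t) = log M_X(t) = -log(5 - t) + log(5)
K′(t) = -1/(t - 5)
K′′(t) = 1/(t^2 - 10*t + 25)
K′′′(t) = -2/(t^3 - 15*t^2 + 75*t - 125)
K′′′′(t) = 6/(t^4 - 20*t^3 + 150*t^2 - 500*t + 625)
K′′′′′(t) = -24/(t^5 - 25*t^4 + 250*t^3 - 1250*t^2 + 3125*t - 3125)

κ_5 = K′′′′′(0) = 24/3125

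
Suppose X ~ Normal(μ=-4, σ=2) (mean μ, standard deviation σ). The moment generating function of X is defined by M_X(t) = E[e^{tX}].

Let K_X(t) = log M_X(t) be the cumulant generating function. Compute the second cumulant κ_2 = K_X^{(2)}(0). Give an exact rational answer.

M_X(t) = e^(2*t^2 - 4*t)
K_X(t) = log M_X(t) = 2*t^2 - 4*t
dK/dt = 4*t - 4
d^2K/dt^2 = 4

κ_2 = d^2K/dt^2 |_{t=0} = 4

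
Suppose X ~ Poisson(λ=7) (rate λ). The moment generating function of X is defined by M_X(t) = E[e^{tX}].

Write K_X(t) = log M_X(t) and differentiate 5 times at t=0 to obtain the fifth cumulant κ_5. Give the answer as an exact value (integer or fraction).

M_X(t) = e^(7*e^(t) - 7)
K_X(t) = log M_X(t) = 7*e^(t) - 7
dK/dt = 7*e^(t)
d^2K/dt^2 = 7*e^(t)
d^3K/dt^3 = 7*e^(t)
d^4K/dt^4 = 7*e^(t)
d^5K/dt^5 = 7*e^(t)

κ_5 = d^5K/dt^5 |_{t=0} = 7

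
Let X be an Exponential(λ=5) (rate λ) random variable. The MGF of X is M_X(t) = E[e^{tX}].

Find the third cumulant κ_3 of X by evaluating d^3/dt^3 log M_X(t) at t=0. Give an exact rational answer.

M_X(t) = 5/(5 - t)
K_X(t) = log M_X(t) = -log(5 - t) + log(5)
dK/dt = -1/(t - 5)
d^2K/dt^2 = 1/(t^2 - 10*t + 25)
d^3K/dt^3 = -2/(t^3 - 15*t^2 + 75*t - 125)

κ_3 = d^3K/dt^3 |_{t=0} = 2/125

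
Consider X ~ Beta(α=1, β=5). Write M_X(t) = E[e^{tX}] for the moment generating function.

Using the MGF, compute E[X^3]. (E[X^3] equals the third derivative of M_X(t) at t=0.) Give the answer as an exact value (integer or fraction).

M_X(t) = ₁F₁(1; 6; t)
M′(t) = ₁F₁(2; 7; t)/6
M′′(t) = ₁F₁(3; 8; t)/21
M′′′(t) = ₁F₁(4; 9; t)/56

E[X^3] = M′′′(0) = 1/56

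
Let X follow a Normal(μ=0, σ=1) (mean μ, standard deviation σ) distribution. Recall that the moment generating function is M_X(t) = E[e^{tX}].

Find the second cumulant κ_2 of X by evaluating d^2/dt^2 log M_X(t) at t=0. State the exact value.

κ_2 = D^2[K](0) = 1

M_X(t) = e^(t^2/2)
K_X(t) = log M_X(t) = t^2/2
D^2[K](t) = 1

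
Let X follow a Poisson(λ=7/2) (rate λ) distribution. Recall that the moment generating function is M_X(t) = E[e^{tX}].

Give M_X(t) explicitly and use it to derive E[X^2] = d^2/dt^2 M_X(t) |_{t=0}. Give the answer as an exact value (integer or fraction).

E[X^2] = D^2[M](0) = 63/4

M_X(t) = e^(7*e^(t)/2 - 7/2)
D^2[M](t) = (49*e^(2*t)*e^(7*e^(t)/2) + 14*e^(t)*e^(7*e^(t)/2))*e^(-7/2)/4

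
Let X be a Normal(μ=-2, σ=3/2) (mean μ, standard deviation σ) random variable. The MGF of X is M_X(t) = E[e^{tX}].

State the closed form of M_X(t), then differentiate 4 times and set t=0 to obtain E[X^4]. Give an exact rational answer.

M_X(t) = e^(9*t^2/8 - 2*t)
M^(4)(t) = (6561*t^4*e^(9*t^2/8) - 23328*t^3*e^(9*t^2/8) + 48600*t^2*e^(9*t^2/8) - 49536*t*e^(9*t^2/8) + 21808*e^(9*t^2/8))*e^(-2*t)/256

E[X^4] = M^(4)(0) = 1363/16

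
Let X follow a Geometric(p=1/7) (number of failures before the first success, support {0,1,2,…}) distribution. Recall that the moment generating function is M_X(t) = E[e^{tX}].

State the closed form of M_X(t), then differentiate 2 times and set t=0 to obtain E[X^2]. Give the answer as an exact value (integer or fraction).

E[X^2] = d^2M/dt^2 |_{t=0} = 78

M_X(t) = 1/(7*(1 - 6*e^(t)/7))
dM/dt = 6*e^(t)/(36*e^(2*t) - 84*e^(t) + 49)
d^2M/dt^2 = (-36*e^(2*t) - 42*e^(t))/(216*e^(3*t) - 756*e^(2*t) + 882*e^(t) - 343)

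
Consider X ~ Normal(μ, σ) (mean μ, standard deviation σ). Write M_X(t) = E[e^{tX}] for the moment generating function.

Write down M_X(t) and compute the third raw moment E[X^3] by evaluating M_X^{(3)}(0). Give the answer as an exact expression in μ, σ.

M_X(t) = e^(μ*t + σ^2*t^2/2)
dM/dt = μ*e^(μ*t)*e^(σ^2*t^2/2) + σ^2*t*e^(μ*t)*e^(σ^2*t^2/2)
d^2M/dt^2 = μ^2*e^(μ*t)*e^(σ^2*t^2/2) + 2*μ*σ^2*t*e^(μ*t)*e^(σ^2*t^2/2) + σ^4*t^2*e^(μ*t)*e^(σ^2*t^2/2) + σ^2*e^(μ*t)*e^(σ^2*t^2/2)

E[X^3] = d^3M/dt^3 |_{t=0} = μ*(μ^2 + 3*σ^2)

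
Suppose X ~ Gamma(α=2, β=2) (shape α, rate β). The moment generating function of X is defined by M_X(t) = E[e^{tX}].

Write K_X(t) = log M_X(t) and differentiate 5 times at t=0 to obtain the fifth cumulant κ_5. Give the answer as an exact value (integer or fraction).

M_X(t) = 4/(2 - t)^2
K_X(t) = log M_X(t) = -2*log(2 - t) + 2*log(2)
K^(5)(t) = -48/(t^5 - 10*t^4 + 40*t^3 - 80*t^2 + 80*t - 32)

κ_5 = K^(5)(0) = 3/2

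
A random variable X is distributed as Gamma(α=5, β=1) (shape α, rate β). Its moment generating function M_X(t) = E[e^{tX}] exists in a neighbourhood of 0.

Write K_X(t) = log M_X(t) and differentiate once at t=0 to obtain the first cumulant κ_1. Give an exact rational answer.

κ_1 = D[K](0) = 5

M_X(t) = (1 - t)^(-5)
K_X(t) = log M_X(t) = -5*log(1 - t)
D[K](t) = -5/(t - 1)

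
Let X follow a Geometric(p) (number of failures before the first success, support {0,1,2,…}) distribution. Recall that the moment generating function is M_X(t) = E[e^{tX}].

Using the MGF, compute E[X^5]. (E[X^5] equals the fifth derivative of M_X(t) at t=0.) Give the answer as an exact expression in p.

E[X^5] = M^(5)(0) = -1 + 31/p - 180/p^2 + 390/p^3 - 360/p^4 + 120/p^5

M_X(t) = p/(-(1 - p)*e^(t) + 1)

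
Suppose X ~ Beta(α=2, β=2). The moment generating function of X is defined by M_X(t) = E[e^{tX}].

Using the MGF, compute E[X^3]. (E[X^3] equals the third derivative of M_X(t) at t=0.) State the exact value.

M_X(t) = ₁F₁(2; 4; t)
D^3[M](t) = ₁F₁(5; 7; t)/5

E[X^3] = D^3[M](0) = 1/5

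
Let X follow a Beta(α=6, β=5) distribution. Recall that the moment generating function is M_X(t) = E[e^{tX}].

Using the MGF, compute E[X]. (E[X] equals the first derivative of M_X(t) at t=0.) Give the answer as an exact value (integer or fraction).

M_X(t) = ₁F₁(6; 11; t)
D[M](t) = 6*₁F₁(7; 12; t)/11

E[X] = D[M](0) = 6/11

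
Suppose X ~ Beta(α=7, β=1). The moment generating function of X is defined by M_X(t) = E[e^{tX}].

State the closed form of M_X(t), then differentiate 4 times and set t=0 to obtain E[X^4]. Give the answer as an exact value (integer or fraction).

M_X(t) = ₁F₁(7; 8; t)
dM/dt = 7*₁F₁(8; 9; t)/8
d^2M/dt^2 = 7*₁F₁(9; 10; t)/9
d^3M/dt^3 = 7*₁F₁(10; 11; t)/10
d^4M/dt^4 = 7*₁F₁(11; 12; t)/11

E[X^4] = d^4M/dt^4 |_{t=0} = 7/11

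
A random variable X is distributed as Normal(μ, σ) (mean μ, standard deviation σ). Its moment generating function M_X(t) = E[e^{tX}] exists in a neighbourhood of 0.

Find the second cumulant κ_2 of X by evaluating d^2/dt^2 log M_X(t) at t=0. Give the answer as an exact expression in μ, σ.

κ_2 = K′′(0) = σ^2

M_X(t) = e^(μ*t + σ^2*t^2/2)
K_X(t) = log M_X(t) = μ*t + σ^2*t^2/2
K′(t) = μ + σ^2*t
K′′(t) = σ^2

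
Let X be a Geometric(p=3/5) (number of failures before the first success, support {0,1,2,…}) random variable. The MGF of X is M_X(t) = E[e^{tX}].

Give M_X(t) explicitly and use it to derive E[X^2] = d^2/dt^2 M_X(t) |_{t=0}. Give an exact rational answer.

E[X^2] = M^(2)(0) = 14/9

M_X(t) = 3/(5*(1 - 2*e^(t)/5))
M^(2)(t) = (-12*e^(2*t) - 30*e^(t))/(8*e^(3*t) - 60*e^(2*t) + 150*e^(t) - 125)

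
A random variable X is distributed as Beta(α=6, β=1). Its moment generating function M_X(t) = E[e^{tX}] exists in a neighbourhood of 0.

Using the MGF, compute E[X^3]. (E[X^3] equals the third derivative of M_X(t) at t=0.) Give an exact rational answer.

M_X(t) = ₁F₁(6; 7; t)
M^(3)(t) = 2*₁F₁(9; 10; t)/3

E[X^3] = M^(3)(0) = 2/3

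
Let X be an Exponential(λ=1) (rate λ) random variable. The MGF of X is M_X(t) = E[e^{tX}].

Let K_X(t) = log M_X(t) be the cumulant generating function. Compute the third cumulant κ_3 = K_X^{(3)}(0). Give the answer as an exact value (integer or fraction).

M_X(t) = 1/(1 - t)
K_X(t) = log M_X(t) = -log(1 - t)
dK/dt = -1/(t - 1)
d^2K/dt^2 = 1/(t^2 - 2*t + 1)
d^3K/dt^3 = -2/(t^3 - 3*t^2 + 3*t - 1)

κ_3 = d^3K/dt^3 |_{t=0} = 2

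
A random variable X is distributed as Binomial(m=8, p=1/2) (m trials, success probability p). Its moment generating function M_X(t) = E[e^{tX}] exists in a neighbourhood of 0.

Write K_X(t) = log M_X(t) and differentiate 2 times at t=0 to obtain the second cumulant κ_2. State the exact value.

M_X(t) = (e^(t)/2 + 1/2)^8
K_X(t) = log M_X(t) = 8*log(e^(t)/2 + 1/2)
K^(2)(t) = 8*e^(t)/(e^(2*t) + 2*e^(t) + 1)

κ_2 = K^(2)(0) = 2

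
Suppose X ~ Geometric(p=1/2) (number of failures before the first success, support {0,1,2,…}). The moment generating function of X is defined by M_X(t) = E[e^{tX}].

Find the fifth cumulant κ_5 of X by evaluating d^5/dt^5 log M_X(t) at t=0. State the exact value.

κ_5 = d^5K/dt^5 |_{t=0} = 150

M_X(t) = 1/(2*(1 - e^(t)/2))
K_X(t) = log M_X(t) = -log(1 - e^(t)/2) - log(2)
dK/dt = -e^(t)/(e^(t) - 2)
d^2K/dt^2 = 2*e^(t)/(e^(2*t) - 4*e^(t) + 4)
d^3K/dt^3 = (-2*e^(2*t) - 4*e^(t))/(e^(3*t) - 6*e^(2*t) + 12*e^(t) - 8)
d^4K/dt^4 = (2*e^(3*t) + 16*e^(2*t) + 8*e^(t))/(e^(4*t) - 8*e^(3*t) + 24*e^(2*t) - 32*e^(t) + 16)
d^5K/dt^5 = (-2*e^(4*t) - 44*e^(3*t) - 88*e^(2*t) - 16*e^(t))/(e^(5*t) - 10*e^(4*t) + 40*e^(3*t) - 80*e^(2*t) + 80*e^(t) - 32)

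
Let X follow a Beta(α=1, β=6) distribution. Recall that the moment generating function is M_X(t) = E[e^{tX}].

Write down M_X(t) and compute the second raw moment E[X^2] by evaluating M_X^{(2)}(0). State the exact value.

M_X(t) = ₁F₁(1; 7; t)
M′(t) = ₁F₁(2; 8; t)/7
M′′(t) = ₁F₁(3; 9; t)/28

E[X^2] = M′′(0) = 1/28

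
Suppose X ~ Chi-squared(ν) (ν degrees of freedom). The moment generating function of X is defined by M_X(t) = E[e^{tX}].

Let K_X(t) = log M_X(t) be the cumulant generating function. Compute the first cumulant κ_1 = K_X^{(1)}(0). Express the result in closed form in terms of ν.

M_X(t) = (1 - 2*t)^(-ν/2)
K_X(t) = log M_X(t) = -ν*log(1 - 2*t)/2
D[K](t) = -ν/(2*t - 1)

κ_1 = D[K](0) = ν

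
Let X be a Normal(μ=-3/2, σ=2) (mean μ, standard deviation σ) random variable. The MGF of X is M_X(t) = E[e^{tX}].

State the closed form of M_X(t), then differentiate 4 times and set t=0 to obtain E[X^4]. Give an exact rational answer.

E[X^4] = d^4M/dt^4 |_{t=0} = 1713/16

M_X(t) = e^(2*t^2 - 3*t/2)
dM/dt = 4*t*e^(-3*t/2)*e^(2*t^2) - 3*e^(-3*t/2)*e^(2*t^2)/2
d^2M/dt^2 = (64*t^2*e^(2*t^2) - 48*t*e^(2*t^2) + 25*e^(2*t^2))*e^(-3*t/2)/4
d^3M/dt^3 = (512*t^3*e^(2*t^2) - 576*t^2*e^(2*t^2) + 600*t*e^(2*t^2) - 171*e^(2*t^2))*e^(-3*t/2)/8
d^4M/dt^4 = (4096*t^4*e^(2*t^2) - 6144*t^3*e^(2*t^2) + 9600*t^2*e^(2*t^2) - 5472*t*e^(2*t^2) + 1713*e^(2*t^2))*e^(-3*t/2)/16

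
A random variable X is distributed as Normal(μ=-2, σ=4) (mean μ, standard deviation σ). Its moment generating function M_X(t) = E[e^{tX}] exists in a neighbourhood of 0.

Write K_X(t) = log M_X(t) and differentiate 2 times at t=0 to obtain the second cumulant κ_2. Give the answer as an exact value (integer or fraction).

M_X(t) = e^(8*t^2 - 2*t)
K_X(t) = log M_X(t) = 8*t^2 - 2*t
K^(2)(t) = 16

κ_2 = K^(2)(0) = 16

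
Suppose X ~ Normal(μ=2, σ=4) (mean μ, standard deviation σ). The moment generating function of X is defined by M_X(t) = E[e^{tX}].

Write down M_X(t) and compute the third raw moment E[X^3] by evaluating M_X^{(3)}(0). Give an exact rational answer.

M_X(t) = e^(8*t^2 + 2*t)
D^3[M](t) = 4096*t^3*e^(2*t)*e^(8*t^2) + 1536*t^2*e^(2*t)*e^(8*t^2) + 960*t*e^(2*t)*e^(8*t^2) + 104*e^(2*t)*e^(8*t^2)

E[X^3] = D^3[M](0) = 104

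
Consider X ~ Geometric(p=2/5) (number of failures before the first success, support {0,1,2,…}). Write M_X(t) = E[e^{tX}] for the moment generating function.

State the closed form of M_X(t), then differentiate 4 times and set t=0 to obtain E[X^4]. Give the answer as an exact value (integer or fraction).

M_X(t) = 2/(5*(1 - 3*e^(t)/5))
dM/dt = 6*e^(t)/(9*e^(2*t) - 30*e^(t) + 25)
d^2M/dt^2 = (-18*e^(2*t) - 30*e^(t))/(27*e^(3*t) - 135*e^(2*t) + 225*e^(t) - 125)
d^3M/dt^3 = (54*e^(3*t) + 360*e^(2*t) + 150*e^(t))/(81*e^(4*t) - 540*e^(3*t) + 1350*e^(2*t) - 1500*e^(t) + 625)
d^4M/dt^4 = (-162*e^(4*t) - 2970*e^(3*t) - 4950*e^(2*t) - 750*e^(t))/(243*e^(5*t) - 2025*e^(4*t) + 6750*e^(3*t) - 11250*e^(2*t) + 9375*e^(t) - 3125)

E[X^4] = d^4M/dt^4 |_{t=0} = 276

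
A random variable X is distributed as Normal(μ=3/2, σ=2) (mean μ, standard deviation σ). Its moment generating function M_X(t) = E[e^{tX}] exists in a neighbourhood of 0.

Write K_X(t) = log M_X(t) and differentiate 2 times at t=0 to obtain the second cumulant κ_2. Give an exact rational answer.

κ_2 = K′′(0) = 4

M_X(t) = e^(2*t^2 + 3*t/2)
K_X(t) = log M_X(t) = 2*t^2 + 3*t/2
K′(t) = 4*t + 3/2
K′′(t) = 4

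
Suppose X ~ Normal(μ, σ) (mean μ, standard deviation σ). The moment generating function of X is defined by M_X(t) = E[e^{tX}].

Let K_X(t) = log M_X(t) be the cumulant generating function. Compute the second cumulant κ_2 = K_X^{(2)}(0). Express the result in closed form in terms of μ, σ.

κ_2 = D^2[K](0) = σ^2

M_X(t) = e^(μ*t + σ^2*t^2/2)
K_X(t) = log M_X(t) = μ*t + σ^2*t^2/2
D^2[K](t) = σ^2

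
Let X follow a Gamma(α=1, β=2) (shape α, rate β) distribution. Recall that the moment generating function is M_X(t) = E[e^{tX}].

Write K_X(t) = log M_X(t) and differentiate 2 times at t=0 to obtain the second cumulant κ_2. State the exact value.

κ_2 = d^2K/dt^2 |_{t=0} = 1/4

M_X(t) = 2/(2 - t)
K_X(t) = log M_X(t) = -log(2 - t) + log(2)
dK/dt = -1/(t - 2)
d^2K/dt^2 = 1/(t^2 - 4*t + 4)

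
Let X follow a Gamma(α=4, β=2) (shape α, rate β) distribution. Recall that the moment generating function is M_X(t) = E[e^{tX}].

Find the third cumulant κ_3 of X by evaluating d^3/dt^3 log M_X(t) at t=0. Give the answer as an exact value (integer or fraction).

M_X(t) = 16/(2 - t)^4
K_X(t) = log M_X(t) = -4*log(2 - t) + 4*log(2)
K′(t) = -4/(t - 2)
K′′(t) = 4/(t^2 - 4*t + 4)
K′′′(t) = -8/(t^3 - 6*t^2 + 12*t - 8)

κ_3 = K′′′(0) = 1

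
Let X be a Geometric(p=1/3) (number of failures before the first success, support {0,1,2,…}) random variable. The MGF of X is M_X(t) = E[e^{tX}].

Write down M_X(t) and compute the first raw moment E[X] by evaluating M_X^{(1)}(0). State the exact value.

E[X] = dM/dt |_{t=0} = 2

M_X(t) = 1/(3*(1 - 2*e^(t)/3))
dM/dt = 2*e^(t)/(4*e^(2*t) - 12*e^(t) + 9)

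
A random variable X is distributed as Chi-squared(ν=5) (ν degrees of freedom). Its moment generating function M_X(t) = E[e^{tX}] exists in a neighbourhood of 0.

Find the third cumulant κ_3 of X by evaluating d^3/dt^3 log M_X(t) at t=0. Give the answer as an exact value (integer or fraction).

M_X(t) = (1 - 2*t)^(-5/2)
K_X(t) = log M_X(t) = -5*log(1 - 2*t)/2
K^(3)(t) = -40/(8*t^3 - 12*t^2 + 6*t - 1)

κ_3 = K^(3)(0) = 40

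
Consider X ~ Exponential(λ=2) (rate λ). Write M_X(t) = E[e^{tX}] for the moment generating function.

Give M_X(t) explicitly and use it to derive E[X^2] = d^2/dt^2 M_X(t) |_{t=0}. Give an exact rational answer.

E[X^2] = D^2[M](0) = 1/2

M_X(t) = 2/(2 - t)
D^2[M](t) = -4/(t^3 - 6*t^2 + 12*t - 8)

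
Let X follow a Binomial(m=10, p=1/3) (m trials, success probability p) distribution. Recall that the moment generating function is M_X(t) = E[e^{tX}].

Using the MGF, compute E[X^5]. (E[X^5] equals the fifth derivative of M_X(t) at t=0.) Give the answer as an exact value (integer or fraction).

E[X^5] = M′′′′′(0) = 4700/3

M_X(t) = (e^(t)/3 + 2/3)^10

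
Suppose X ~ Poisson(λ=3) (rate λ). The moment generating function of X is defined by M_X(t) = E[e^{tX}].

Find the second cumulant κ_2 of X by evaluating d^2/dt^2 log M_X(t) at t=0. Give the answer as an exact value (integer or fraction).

κ_2 = d^2K/dt^2 |_{t=0} = 3

M_X(t) = e^(3*e^(t) - 3)
K_X(t) = log M_X(t) = 3*e^(t) - 3
dK/dt = 3*e^(t)
d^2K/dt^2 = 3*e^(t)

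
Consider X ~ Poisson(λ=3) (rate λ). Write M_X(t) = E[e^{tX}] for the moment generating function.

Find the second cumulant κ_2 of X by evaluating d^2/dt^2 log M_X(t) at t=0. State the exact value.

κ_2 = K′′(0) = 3

M_X(t) = e^(3*e^(t) - 3)
K_X(t) = log M_X(t) = 3*e^(t) - 3
K′(t) = 3*e^(t)
K′′(t) = 3*e^(t)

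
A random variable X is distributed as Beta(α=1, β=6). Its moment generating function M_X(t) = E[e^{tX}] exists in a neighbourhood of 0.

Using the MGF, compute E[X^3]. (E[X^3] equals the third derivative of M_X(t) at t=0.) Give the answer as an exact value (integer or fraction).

E[X^3] = M^(3)(0) = 1/84

M_X(t) = ₁F₁(1; 7; t)
M^(3)(t) = ₁F₁(4; 10; t)/84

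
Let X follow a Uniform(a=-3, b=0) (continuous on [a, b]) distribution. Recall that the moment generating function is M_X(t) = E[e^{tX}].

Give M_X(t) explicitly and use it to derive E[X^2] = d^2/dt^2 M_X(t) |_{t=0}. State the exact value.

M_X(t) = (1 - e^(-3*t))/(3*t)
M^(2)(t) = (-9*t^2 - 6*t + 2*e^(3*t) - 2)*e^(-3*t)/(3*t^3)

E[X^2] = M^(2)(0) = 3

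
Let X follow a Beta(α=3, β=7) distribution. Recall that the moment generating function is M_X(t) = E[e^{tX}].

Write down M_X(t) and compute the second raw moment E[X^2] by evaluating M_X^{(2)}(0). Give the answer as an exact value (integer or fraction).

E[X^2] = D^2[M](0) = 6/55

M_X(t) = ₁F₁(3; 10; t)
D^2[M](t) = 6*₁F₁(5; 12; t)/55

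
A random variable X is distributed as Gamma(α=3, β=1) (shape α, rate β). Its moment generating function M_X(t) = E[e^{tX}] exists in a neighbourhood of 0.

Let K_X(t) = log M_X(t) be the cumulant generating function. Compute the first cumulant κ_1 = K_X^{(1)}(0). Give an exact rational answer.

M_X(t) = (1 - t)^(-3)
K_X(t) = log M_X(t) = -3*log(1 - t)
D[K](t) = -3/(t - 1)

κ_1 = D[K](0) = 3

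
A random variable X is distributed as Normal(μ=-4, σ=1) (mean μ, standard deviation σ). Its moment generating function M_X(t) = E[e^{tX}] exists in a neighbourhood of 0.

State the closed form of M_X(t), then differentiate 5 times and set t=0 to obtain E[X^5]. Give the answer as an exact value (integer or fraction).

M_X(t) = e^(t^2/2 - 4*t)
D^5[M](t) = (t^5*e^(t^2/2) - 20*t^4*e^(t^2/2) + 170*t^3*e^(t^2/2) - 760*t^2*e^(t^2/2) + 1775*t*e^(t^2/2) - 1724*e^(t^2/2))*e^(-4*t)

E[X^5] = D^5[M](0) = -1724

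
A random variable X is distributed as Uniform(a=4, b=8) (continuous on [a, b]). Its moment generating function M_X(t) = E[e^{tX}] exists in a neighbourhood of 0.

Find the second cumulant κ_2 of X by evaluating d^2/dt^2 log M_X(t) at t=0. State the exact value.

κ_2 = D^2[K](0) = 4/3

M_X(t) = (e^(8*t) - e^(4*t))/(4*t)
K_X(t) = log M_X(t) = -log(t) + log(e^(8*t) - e^(4*t)) - 2*log(2)
D^2[K](t) = (-16*t^2*e^(4*t) + e^(8*t) - 2*e^(4*t) + 1)/(t^2*e^(8*t) - 2*t^2*e^(4*t) + t^2)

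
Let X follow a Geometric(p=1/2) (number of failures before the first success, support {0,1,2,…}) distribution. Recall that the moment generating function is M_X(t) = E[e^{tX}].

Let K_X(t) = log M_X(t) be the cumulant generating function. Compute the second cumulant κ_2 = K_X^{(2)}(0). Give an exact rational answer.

κ_2 = D^2[K](0) = 2

M_X(t) = 1/(2*(1 - e^(t)/2))
K_X(t) = log M_X(t) = -log(1 - e^(t)/2) - log(2)
D^2[K](t) = 2*e^(t)/(e^(2*t) - 4*e^(t) + 4)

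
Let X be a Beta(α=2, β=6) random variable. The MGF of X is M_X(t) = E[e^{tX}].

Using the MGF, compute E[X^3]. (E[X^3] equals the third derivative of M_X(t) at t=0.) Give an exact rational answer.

M_X(t) = ₁F₁(2; 8; t)
dM/dt = ₁F₁(3; 9; t)/4
d^2M/dt^2 = ₁F₁(4; 10; t)/12
d^3M/dt^3 = ₁F₁(5; 11; t)/30

E[X^3] = d^3M/dt^3 |_{t=0} = 1/30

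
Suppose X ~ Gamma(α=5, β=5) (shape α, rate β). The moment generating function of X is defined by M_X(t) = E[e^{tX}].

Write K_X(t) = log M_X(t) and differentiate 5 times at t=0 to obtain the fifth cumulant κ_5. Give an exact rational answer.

M_X(t) = 3125/(5 - t)^5
K_X(t) = log M_X(t) = -5*log(5 - t) + 5*log(5)
dK/dt = -5/(t - 5)
d^2K/dt^2 = 5/(t^2 - 10*t + 25)
d^3K/dt^3 = -10/(t^3 - 15*t^2 + 75*t - 125)
d^4K/dt^4 = 30/(t^4 - 20*t^3 + 150*t^2 - 500*t + 625)
d^5K/dt^5 = -120/(t^5 - 25*t^4 + 250*t^3 - 1250*t^2 + 3125*t - 3125)

κ_5 = d^5K/dt^5 |_{t=0} = 24/625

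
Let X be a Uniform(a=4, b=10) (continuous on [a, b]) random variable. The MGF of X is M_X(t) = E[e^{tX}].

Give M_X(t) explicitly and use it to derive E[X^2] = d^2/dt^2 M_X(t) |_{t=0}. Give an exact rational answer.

M_X(t) = (e^(10*t) - e^(4*t))/(6*t)
D^2[M](t) = (50*t^2*e^(10*t) - 8*t^2*e^(4*t) - 10*t*e^(10*t) + 4*t*e^(4*t) + e^(10*t) - e^(4*t))/(3*t^3)

E[X^2] = D^2[M](0) = 52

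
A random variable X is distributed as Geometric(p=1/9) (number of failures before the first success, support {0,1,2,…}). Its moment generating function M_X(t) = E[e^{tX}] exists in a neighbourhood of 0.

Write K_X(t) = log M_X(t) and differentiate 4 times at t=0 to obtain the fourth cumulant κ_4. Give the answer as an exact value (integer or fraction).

κ_4 = K^(4)(0) = 31176

M_X(t) = 1/(9*(1 - 8*e^(t)/9))
K_X(t) = log M_X(t) = -log(1 - 8*e^(t)/9) - 2*log(3)
K^(4)(t) = (4608*e^(3*t) + 20736*e^(2*t) + 5832*e^(t))/(4096*e^(4*t) - 18432*e^(3*t) + 31104*e^(2*t) - 23328*e^(t) + 6561)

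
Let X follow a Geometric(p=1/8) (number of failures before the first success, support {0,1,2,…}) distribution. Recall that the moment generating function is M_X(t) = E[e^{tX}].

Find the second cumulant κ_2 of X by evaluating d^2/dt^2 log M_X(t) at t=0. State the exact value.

κ_2 = K′′(0) = 56

M_X(t) = 1/(8*(1 - 7*e^(t)/8))
K_X(t) = log M_X(t) = -log(1 - 7*e^(t)/8) - 3*log(2)
K′(t) = -7*e^(t)/(7*e^(t) - 8)
K′′(t) = 56*e^(t)/(49*e^(2*t) - 112*e^(t) + 64)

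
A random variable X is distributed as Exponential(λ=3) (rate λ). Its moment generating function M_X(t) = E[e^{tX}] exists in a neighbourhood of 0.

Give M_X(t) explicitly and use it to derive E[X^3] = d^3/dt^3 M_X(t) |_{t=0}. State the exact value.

M_X(t) = 3/(3 - t)
M^(3)(t) = 18/(t^4 - 12*t^3 + 54*t^2 - 108*t + 81)

E[X^3] = M^(3)(0) = 2/9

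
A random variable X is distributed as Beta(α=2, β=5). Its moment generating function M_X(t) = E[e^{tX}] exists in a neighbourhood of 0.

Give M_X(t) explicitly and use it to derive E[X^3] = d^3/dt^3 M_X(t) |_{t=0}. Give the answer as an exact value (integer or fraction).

M_X(t) = ₁F₁(2; 7; t)
M′(t) = 2*₁F₁(3; 8; t)/7
M′′(t) = 3*₁F₁(4; 9; t)/28
M′′′(t) = ₁F₁(5; 10; t)/21

E[X^3] = M′′′(0) = 1/21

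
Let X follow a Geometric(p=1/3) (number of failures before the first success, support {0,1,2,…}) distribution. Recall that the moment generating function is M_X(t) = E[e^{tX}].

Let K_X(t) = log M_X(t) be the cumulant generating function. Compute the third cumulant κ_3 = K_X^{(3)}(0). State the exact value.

κ_3 = D^3[K](0) = 30

M_X(t) = 1/(3*(1 - 2*e^(t)/3))
K_X(t) = log M_X(t) = -log(1 - 2*e^(t)/3) - log(3)
D^3[K](t) = (-12*e^(2*t) - 18*e^(t))/(8*e^(3*t) - 36*e^(2*t) + 54*e^(t) - 27)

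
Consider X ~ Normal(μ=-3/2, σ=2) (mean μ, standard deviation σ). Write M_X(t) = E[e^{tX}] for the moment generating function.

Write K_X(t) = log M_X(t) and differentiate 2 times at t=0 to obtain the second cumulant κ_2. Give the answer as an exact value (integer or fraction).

M_X(t) = e^(2*t^2 - 3*t/2)
K_X(t) = log M_X(t) = 2*t^2 - 3*t/2
D^2[K](t) = 4

κ_2 = D^2[K](0) = 4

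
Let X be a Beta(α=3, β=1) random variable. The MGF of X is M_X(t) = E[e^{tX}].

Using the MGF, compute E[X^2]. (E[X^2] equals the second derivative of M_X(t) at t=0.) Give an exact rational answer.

E[X^2] = M′′(0) = 3/5

M_X(t) = ₁F₁(3; 4; t)
M′(t) = 3*₁F₁(4; 5; t)/4
M′′(t) = 3*₁F₁(5; 6; t)/5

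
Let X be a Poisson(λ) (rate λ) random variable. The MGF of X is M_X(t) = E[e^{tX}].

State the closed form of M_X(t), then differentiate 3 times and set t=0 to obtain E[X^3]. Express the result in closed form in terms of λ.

E[X^3] = M′′′(0) = λ*(λ^2 + 3*λ + 1)

M_X(t) = e^(λ*(e^(t) - 1))
M′(t) = λ*e^(-λ)*e^(t)*e^(λ*e^(t))
M′′(t) = (λ^2*e^(2*t)*e^(λ*e^(t)) + λ*e^(t)*e^(λ*e^(t)))*e^(-λ)
M′′′(t) = (λ^3*e^(3*t)*e^(λ*e^(t)) + 3*λ^2*e^(2*t)*e^(λ*e^(t)) + λ*e^(t)*e^(λ*e^(t)))*e^(-λ)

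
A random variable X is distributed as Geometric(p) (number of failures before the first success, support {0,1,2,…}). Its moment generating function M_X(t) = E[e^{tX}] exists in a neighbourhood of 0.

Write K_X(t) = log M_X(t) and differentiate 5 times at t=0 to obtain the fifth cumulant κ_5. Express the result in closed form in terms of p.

M_X(t) = p/(-(1 - p)*e^(t) + 1)
K_X(t) = log M_X(t) = log(p) - log(-(1 - p)*e^(t) + 1)

κ_5 = K^(5)(0) = (p^4 - 15*p^3 + 50*p^2 - 60*p + 24)/p^5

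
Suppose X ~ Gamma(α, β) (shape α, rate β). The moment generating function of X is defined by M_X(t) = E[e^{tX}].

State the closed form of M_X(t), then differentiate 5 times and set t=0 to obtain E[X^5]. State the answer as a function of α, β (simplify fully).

M_X(t) = (β/(β - t))^α
M′(t) = -α*β^α*(1/(β - t))^α/(-β + t)
M′′(t) = (α^2*β^α*(1/(β - t))^α + α*β^α*(1/(β - t))^α)/(β^2 - 2*β*t + t^2)
M′′′(t) = (-α^3*β^α*(1/(β - t))^α - 3*α^2*β^α*(1/(β - t))^α - 2*α*β^α*(1/(β - t))^α)/(-β^3 + 3*β^2*t - 3*β*t^2 + t^3)
M′′′′(t) = (α^4*β^α*(1/(β - t))^α + 6*α^3*β^α*(1/(β - t))^α + 11*α^2*β^α*(1/(β - t))^α + 6*α*β^α*(1/(β - t))^α)/(β^4 - 4*β^3*t + 6*β^2*t^2 - 4*β*t^3 + t^4)

E[X^5] = M′′′′′(0) = α*(α^4 + 10*α^3 + 35*α^2 + 50*α + 24)/β^5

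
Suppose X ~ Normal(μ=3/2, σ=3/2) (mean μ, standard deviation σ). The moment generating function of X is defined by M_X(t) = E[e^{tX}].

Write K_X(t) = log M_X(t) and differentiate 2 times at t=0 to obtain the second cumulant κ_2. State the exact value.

κ_2 = d^2K/dt^2 |_{t=0} = 9/4

M_X(t) = e^(9*t^2/8 + 3*t/2)
K_X(t) = log M_X(t) = 9*t^2/8 + 3*t/2
dK/dt = 9*t/4 + 3/2
d^2K/dt^2 = 9/4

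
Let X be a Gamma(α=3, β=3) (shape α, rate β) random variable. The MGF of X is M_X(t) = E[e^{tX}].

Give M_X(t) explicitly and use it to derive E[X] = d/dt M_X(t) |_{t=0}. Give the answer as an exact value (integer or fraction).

M_X(t) = 27/(3 - t)^3
D[M](t) = 81/(t^4 - 12*t^3 + 54*t^2 - 108*t + 81)

E[X] = D[M](0) = 1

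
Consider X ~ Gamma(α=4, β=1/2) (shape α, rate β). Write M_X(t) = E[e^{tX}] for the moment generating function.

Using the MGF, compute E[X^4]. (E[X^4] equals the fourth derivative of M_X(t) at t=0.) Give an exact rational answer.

M_X(t) = 1/(16*(1/2 - t)^4)
D^4[M](t) = 13440/(256*t^8 - 1024*t^7 + 1792*t^6 - 1792*t^5 + 1120*t^4 - 448*t^3 + 112*t^2 - 16*t + 1)

E[X^4] = D^4[M](0) = 13440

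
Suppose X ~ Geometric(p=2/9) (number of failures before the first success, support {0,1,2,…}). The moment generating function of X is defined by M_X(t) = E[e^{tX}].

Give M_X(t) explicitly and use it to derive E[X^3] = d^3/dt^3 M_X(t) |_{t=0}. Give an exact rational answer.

E[X^3] = M^(3)(0) = 1337/4

M_X(t) = 2/(9*(1 - 7*e^(t)/9))
M^(3)(t) = (686*e^(3*t) + 3528*e^(2*t) + 1134*e^(t))/(2401*e^(4*t) - 12348*e^(3*t) + 23814*e^(2*t) - 20412*e^(t) + 6561)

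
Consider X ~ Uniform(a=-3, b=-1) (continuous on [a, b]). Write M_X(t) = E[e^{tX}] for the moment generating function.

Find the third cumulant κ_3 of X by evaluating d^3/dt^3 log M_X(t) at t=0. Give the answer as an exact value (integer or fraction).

κ_3 = K′′′(0) = 0

M_X(t) = (e^(-t) - e^(-3*t))/(2*t)
K_X(t) = log M_X(t) = -log(t) + log(e^(-t) - e^(-3*t)) - log(2)
K′(t) = (-t*e^(2*t) + 3*t - e^(2*t) + 1)/(t*e^(2*t) - t)
K′′(t) = (-4*t^2*e^(2*t) + e^(4*t) - 2*e^(2*t) + 1)/(t^2*e^(4*t) - 2*t^2*e^(2*t) + t^2)
K′′′(t) = (8*t^3*e^(4*t) + 8*t^3*e^(2*t) - 2*e^(6*t) + 6*e^(4*t) - 6*e^(2*t) + 2)/(t^3*e^(6*t) - 3*t^3*e^(4*t) + 3*t^3*e^(2*t) - t^3)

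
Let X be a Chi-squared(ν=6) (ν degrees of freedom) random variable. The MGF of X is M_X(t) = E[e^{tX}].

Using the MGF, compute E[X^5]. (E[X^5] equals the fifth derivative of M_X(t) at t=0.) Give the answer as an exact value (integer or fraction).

E[X^5] = M^(5)(0) = 80640

M_X(t) = (1 - 2*t)^(-3)
M^(5)(t) = 80640/(256*t^8 - 1024*t^7 + 1792*t^6 - 1792*t^5 + 1120*t^4 - 448*t^3 + 112*t^2 - 16*t + 1)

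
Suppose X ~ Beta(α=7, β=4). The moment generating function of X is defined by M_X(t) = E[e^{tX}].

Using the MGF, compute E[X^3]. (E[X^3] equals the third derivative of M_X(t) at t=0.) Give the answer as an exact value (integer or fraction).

E[X^3] = D^3[M](0) = 42/143

M_X(t) = ₁F₁(7; 11; t)
D^3[M](t) = 42*₁F₁(10; 14; t)/143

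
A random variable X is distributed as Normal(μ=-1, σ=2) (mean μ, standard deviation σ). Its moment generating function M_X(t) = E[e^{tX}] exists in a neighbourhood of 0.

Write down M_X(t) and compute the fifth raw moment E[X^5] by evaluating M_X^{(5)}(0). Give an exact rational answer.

M_X(t) = e^(2*t^2 - t)
M^(5)(t) = (1024*t^5*e^(2*t^2) - 1280*t^4*e^(2*t^2) + 3200*t^3*e^(2*t^2) - 2080*t^2*e^(2*t^2) + 1460*t*e^(2*t^2) - 281*e^(2*t^2))*e^(-t)

E[X^5] = M^(5)(0) = -281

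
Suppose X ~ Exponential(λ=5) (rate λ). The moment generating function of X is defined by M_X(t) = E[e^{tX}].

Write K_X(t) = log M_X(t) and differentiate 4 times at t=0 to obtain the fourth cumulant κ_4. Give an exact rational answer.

κ_4 = K^(4)(0) = 6/625

M_X(t) = 5/(5 - t)
K_X(t) = log M_X(t) = -log(5 - t) + log(5)
K^(4)(t) = 6/(t^4 - 20*t^3 + 150*t^2 - 500*t + 625)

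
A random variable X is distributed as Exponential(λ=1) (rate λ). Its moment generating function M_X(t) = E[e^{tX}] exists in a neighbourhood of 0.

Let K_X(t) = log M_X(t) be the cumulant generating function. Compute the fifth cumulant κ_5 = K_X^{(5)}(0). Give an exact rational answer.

M_X(t) = 1/(1 - t)
K_X(t) = log M_X(t) = -log(1 - t)
K^(5)(t) = -24/(t^5 - 5*t^4 + 10*t^3 - 10*t^2 + 5*t - 1)

κ_5 = K^(5)(0) = 24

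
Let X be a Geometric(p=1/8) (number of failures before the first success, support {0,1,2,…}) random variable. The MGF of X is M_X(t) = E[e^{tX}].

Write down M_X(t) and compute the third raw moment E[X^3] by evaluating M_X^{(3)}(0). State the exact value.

M_X(t) = 1/(8*(1 - 7*e^(t)/8))
M^(3)(t) = (343*e^(3*t) + 1568*e^(2*t) + 448*e^(t))/(2401*e^(4*t) - 10976*e^(3*t) + 18816*e^(2*t) - 14336*e^(t) + 4096)

E[X^3] = M^(3)(0) = 2359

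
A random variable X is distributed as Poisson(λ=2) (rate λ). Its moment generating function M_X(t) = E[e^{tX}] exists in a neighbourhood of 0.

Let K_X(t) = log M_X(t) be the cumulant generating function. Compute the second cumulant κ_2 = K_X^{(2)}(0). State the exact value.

M_X(t) = e^(2*e^(t) - 2)
K_X(t) = log M_X(t) = 2*e^(t) - 2
dK/dt = 2*e^(t)
d^2K/dt^2 = 2*e^(t)

κ_2 = d^2K/dt^2 |_{t=0} = 2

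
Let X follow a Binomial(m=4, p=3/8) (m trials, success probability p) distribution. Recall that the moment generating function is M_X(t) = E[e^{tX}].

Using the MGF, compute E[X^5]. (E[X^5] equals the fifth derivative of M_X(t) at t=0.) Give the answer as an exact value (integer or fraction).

E[X^5] = M^(5)(0) = 16179/256

M_X(t) = (3*e^(t)/8 + 5/8)^4
M^(5)(t) = 81*e^(4*t)/4 + 32805*e^(3*t)/1024 + 675*e^(2*t)/64 + 375*e^(t)/1024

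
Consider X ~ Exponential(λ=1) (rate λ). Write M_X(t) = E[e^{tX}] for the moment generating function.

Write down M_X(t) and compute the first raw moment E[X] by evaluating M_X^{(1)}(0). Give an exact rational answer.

M_X(t) = 1/(1 - t)
M^(1)(t) = 1/(t^2 - 2*t + 1)

E[X] = M^(1)(0) = 1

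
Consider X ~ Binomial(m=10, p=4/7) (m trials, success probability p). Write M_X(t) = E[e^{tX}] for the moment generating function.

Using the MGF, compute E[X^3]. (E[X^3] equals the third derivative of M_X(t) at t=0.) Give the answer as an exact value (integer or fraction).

E[X^3] = d^3M/dt^3 |_{t=0} = 78280/343

M_X(t) = (4*e^(t)/7 + 3/7)^10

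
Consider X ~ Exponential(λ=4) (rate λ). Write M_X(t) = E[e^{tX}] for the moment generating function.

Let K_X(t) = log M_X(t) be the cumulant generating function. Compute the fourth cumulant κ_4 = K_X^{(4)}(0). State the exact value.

κ_4 = D^4[K](0) = 3/128

M_X(t) = 4/(4 - t)
K_X(t) = log M_X(t) = -log(4 - t) + 2*log(2)
D^4[K](t) = 6/(t^4 - 16*t^3 + 96*t^2 - 256*t + 256)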